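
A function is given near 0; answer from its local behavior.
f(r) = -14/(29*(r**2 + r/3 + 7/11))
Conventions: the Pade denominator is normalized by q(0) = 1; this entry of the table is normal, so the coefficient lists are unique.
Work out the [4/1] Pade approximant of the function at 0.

The Pade approximant has numerator coefficients [-22/29, -83490/58319, 113256/58319, 71874/58319, -215622/58319]; denominator coefficients [1, 101816/42231].

Taylor coefficients needed (expand at 0): a_0 = -22/29, a_1 = 242/609, a_2 = 12584/12789, a_3 = -306130/268569, a_4 = -5353282/5639949, a_5 = 271034192/118438929.
Write the denominator as Q(r) = 1 + q1*r. Requiring Q*f - P = O(r^6) with deg P <= 4 kills the coefficients of r^5..r^5 in Q*f:
  r^5: a_5 + q1*a_4 = 0, i.e. 271034192/118438929 + (-5353282/5639949)*q1 = 0.
Solving this linear system: q1 = 101816/42231.
The numerator is Q*f truncated at degree 4: P0 = a_0 = -22/29; P1 = a_1 + q1*a_0 = -83490/58319; P2 = a_2 + q1*a_1 = 113256/58319; P3 = a_3 + q1*a_2 = 71874/58319; P4 = a_4 + q1*a_3 = -215622/58319.


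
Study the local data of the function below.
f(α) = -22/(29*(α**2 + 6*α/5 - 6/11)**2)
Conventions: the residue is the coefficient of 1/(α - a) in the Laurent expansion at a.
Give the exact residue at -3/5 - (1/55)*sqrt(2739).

The residue is -(15125/3596058)*sqrt(2739).

The factor α**2 + 6*α/5 - 6/11 splits as (α - a)(α - a') with a = -3/5 - (1/55)*sqrt(2739), a' = -3/5 + (1/55)*sqrt(2739). At the order-2 pole a set g(α) = (α - a)^2*f(α) = [-22/29] / (α - a')^2.
Order-2 pole: residue = g'(a); g'(-3/5 - (1/55)*sqrt(2739)) = -(15125/3596058)*sqrt(2739), so the residue is -(15125/3596058)*sqrt(2739).


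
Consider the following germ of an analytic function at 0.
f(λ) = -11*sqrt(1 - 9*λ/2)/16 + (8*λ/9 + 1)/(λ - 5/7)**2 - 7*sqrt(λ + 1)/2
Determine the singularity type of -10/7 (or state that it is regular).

The point is a regular point.

Denominator factors: λ - 5/7 = -15/7 at λ = -10/7 — none vanishes.
Branch term sqrt(1 - λ/(-1)): argument at -10/7 is -3/7, nonzero, so -10/7 is not its branch point (a point on a principal cut is still regular for the continued germ).
Branch term sqrt(1 - λ/(2/9)): argument at -10/7 is 52/7, nonzero, so -10/7 is not its branch point (a point on a principal cut is still regular for the continued germ).
So the germ continues analytically to -10/7.


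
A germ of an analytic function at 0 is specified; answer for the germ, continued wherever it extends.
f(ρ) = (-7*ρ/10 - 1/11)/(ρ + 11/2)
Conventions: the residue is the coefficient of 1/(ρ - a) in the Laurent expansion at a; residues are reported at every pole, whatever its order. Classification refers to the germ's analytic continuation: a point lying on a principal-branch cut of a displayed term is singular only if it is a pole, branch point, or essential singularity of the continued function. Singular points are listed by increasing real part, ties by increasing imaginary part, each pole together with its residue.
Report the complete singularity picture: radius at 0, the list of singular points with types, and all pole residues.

Radius of convergence at 0: 11/2.
At -11/2: a pole of order 1; residue 827/220.

Denominator factor (ρ + 11/2): pole of order 1 at -11/2, modulus 11/2.
The radius of convergence is the smallest modulus among the singular points: 11/2.
At the order-1 pole -11/2 set g(ρ) = (ρ - (-11/2))*f(ρ) = -7*ρ/10 - 1/11.
Simple pole: residue = g(a) at a = -11/2, which is 827/220.


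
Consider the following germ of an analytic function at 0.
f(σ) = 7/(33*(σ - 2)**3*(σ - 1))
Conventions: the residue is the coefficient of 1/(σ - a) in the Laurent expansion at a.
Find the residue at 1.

At the order-1 pole 1 set g(σ) = (σ - (1))*f(σ) = 7/(33*(σ - 2)**3).
Simple pole: residue = g(a) at a = 1, which is -7/33.

The residue is -7/33.


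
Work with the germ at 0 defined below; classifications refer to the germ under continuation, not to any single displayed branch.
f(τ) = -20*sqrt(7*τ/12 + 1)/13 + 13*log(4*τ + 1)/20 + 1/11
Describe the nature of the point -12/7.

The term (-20/13)*sqrt(1 - τ/(-12/7)) has argument 1 - -12/7/(-12/7) = 0 at -12/7: a square-root (algebraic, two-sheeted) branch point; the remaining terms are analytic or single-valued there.

The point is an algebraic (square-root) branch point.


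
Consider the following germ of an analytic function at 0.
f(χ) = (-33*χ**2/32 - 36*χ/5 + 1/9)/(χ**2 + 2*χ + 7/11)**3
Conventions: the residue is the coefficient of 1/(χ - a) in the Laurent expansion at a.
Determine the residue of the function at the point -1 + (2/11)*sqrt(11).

The factor χ**2 + 2*χ + 7/11 splits as (χ - a)(χ - a') with a = -1 + (2/11)*sqrt(11), a' = -1 - (2/11)*sqrt(11). At the order-3 pole a set g(χ) = (χ - a)^3*f(χ) = [-33*χ**2/32 - 36*χ/5 + 1/9] / (χ - a')^3.
Order-3 pole: residue = g''(a)/2; g''(-1 + (2/11)*sqrt(11)) = (1115983/122880)*sqrt(11), so the residue is (1115983/245760)*sqrt(11).

The residue is (1115983/245760)*sqrt(11).


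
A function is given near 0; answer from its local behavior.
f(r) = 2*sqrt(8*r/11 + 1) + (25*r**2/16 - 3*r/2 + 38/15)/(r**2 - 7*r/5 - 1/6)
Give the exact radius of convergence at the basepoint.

Denominator factor (r**2 - 7*r/5 - 1/6): discriminant 197/75, real irrational roots 7/10 + (1/30)*sqrt(591) and 7/10 - (1/30)*sqrt(591); poles of order 1, moduli 7/10 + (1/30)*sqrt(591) and -7/10 + (1/30)*sqrt(591).
Branch term (2)*sqrt(1 - r/(-11/8)): its argument vanishes at r = -11/8, a square-root branch point, modulus 11/8.
The radius of convergence is the smallest modulus among the singular points: -7/10 + (1/30)*sqrt(591).

The radius of convergence is -7/10 + (1/30)*sqrt(591).


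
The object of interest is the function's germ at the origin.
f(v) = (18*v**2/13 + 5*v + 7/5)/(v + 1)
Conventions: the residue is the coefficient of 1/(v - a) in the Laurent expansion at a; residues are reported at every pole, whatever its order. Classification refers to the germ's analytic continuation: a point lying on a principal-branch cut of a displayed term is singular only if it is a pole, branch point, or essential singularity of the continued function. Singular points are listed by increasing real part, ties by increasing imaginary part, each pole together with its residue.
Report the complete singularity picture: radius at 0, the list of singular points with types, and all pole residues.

Denominator factor (v + 1): pole of order 1 at -1, modulus 1.
The radius of convergence is the smallest modulus among the singular points: 1.
At the order-1 pole -1 set g(v) = (v - (-1))*f(v) = 18*v**2/13 + 5*v + 7/5.
Simple pole: residue = g(a) at a = -1, which is -144/65.

Radius of convergence at 0: 1.
At -1: a pole of order 1; residue -144/65.


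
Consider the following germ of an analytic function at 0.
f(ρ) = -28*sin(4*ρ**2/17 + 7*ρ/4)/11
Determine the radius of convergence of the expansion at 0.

The radius of convergence is infinite.

The factor sin(4*ρ**2/17 + 7*ρ/4) is entire and contributes no finite singular point.
The polynomial part has no poles.
No finite singular points: the Taylor series at 0 converges everywhere.


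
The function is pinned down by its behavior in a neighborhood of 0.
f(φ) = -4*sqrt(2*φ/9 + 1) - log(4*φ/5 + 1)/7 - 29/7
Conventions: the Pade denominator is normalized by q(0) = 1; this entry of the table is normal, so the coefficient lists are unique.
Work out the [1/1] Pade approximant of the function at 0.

The Pade approximant has numerator coefficients [-57/7, -43931/27720]; denominator coefficients [1, 499/3960].

Taylor coefficients needed (expand at 0): a_0 = -57/7, a_1 = -176/315, a_2 = 998/14175.
Write the denominator as Q(φ) = 1 + q1*φ. Requiring Q*f - P = O(φ^3) with deg P <= 1 kills the coefficients of φ^2..φ^2 in Q*f:
  φ^2: a_2 + q1*a_1 = 0, i.e. 998/14175 + (-176/315)*q1 = 0.
Solving this linear system: q1 = 499/3960.
The numerator is Q*f truncated at degree 1: P0 = a_0 = -57/7; P1 = a_1 + q1*a_0 = -43931/27720.


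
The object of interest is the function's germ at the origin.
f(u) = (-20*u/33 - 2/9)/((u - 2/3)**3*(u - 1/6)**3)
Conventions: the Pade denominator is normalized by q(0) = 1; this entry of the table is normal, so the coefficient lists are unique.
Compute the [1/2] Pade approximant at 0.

The Pade approximant has numerator coefficients [-162, -148384305/156497]; denominator coefficients [1, -275640/14227, 3326283/28454].

Taylor coefficients needed (expand at 0): a_0 = -162, a_1 = -44955/11, a_2 = -662661/11, a_3 = -15166845/22.
Write the denominator as Q(u) = 1 + q1*u + q2*u^2. Requiring Q*f - P = O(u^4) with deg P <= 1 kills the coefficients of u^2..u^3 in Q*f:
  u^2: a_2 + q1*a_1 + q2*a_0 = 0, i.e. -662661/11 + (-44955/11)*q1 + (-162)*q2 = 0.
  u^3: a_3 + q1*a_2 + q2*a_1 = 0, i.e. -15166845/22 + (-662661/11)*q1 + (-44955/11)*q2 = 0.
Solving this linear system: q1 = -275640/14227, q2 = 3326283/28454.
The numerator is Q*f truncated at degree 1: P0 = a_0 = -162; P1 = a_1 + q1*a_0 = -148384305/156497.


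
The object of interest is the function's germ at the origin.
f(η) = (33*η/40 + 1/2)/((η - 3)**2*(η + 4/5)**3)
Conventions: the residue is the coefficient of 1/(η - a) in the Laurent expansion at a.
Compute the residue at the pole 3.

At the order-2 pole 3 set g(η) = (η - (3))^2*f(η) = (33*η/40 + 1/2)/(η + 4/5)**3.
Order-2 pole: residue = g'(a); g'(3) = -14475/521284, so the residue is -14475/521284.

The residue is -14475/521284.


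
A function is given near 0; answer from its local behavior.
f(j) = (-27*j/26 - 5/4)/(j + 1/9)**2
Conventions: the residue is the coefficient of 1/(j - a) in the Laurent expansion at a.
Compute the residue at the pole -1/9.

At the order-2 pole -1/9 set g(j) = (j - (-1/9))^2*f(j) = -27*j/26 - 5/4.
Order-2 pole: residue = g'(a); g'(-1/9) = -27/26, so the residue is -27/26.

The residue is -27/26.


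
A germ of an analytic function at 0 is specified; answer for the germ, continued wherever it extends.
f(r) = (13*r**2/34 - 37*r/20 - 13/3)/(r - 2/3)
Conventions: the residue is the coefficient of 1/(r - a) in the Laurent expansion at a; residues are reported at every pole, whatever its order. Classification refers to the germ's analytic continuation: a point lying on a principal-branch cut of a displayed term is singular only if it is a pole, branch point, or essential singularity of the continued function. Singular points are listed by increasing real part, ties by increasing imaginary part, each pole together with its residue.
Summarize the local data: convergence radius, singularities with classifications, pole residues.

Radius of convergence at 0: 2/3.
At 2/3: a pole of order 1; residue -8257/1530.

Denominator factor (r - 2/3): pole of order 1 at 2/3, modulus 2/3.
The radius of convergence is the smallest modulus among the singular points: 2/3.
At the order-1 pole 2/3 set g(r) = (r - (2/3))*f(r) = 13*r**2/34 - 37*r/20 - 13/3.
Simple pole: residue = g(a) at a = 2/3, which is -8257/1530.


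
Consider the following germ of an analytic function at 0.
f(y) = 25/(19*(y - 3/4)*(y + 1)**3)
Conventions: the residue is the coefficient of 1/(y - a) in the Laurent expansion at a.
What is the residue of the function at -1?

The residue is -1600/6517.

At the order-3 pole -1 set g(y) = (y - (-1))^3*f(y) = 25/(19*(y - 3/4)).
Order-3 pole: residue = g''(a)/2; g''(-1) = -3200/6517, so the residue is -1600/6517.


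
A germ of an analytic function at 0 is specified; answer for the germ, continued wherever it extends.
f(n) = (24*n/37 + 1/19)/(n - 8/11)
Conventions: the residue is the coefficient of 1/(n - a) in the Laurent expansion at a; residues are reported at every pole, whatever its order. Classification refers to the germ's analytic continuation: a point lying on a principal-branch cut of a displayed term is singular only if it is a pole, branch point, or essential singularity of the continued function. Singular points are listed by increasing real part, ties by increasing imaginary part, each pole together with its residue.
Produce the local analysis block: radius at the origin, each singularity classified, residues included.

Radius of convergence at 0: 8/11.
At 8/11: a pole of order 1; residue 4055/7733.

Denominator factor (n - 8/11): pole of order 1 at 8/11, modulus 8/11.
The radius of convergence is the smallest modulus among the singular points: 8/11.
At the order-1 pole 8/11 set g(n) = (n - (8/11))*f(n) = 24*n/37 + 1/19.
Simple pole: residue = g(a) at a = 8/11, which is 4055/7733.


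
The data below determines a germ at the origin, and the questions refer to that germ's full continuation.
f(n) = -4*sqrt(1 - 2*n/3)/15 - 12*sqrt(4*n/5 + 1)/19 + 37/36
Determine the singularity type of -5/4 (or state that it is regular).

The point is an algebraic (square-root) branch point.

The term (-12/19)*sqrt(1 - n/(-5/4)) has argument 1 - -5/4/(-5/4) = 0 at -5/4: a square-root (algebraic, two-sheeted) branch point; the remaining terms are analytic or single-valued there.


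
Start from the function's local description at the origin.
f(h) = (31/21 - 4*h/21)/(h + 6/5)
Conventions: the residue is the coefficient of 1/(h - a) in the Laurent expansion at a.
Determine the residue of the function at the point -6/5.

At the order-1 pole -6/5 set g(h) = (h - (-6/5))*f(h) = 31/21 - 4*h/21.
Simple pole: residue = g(a) at a = -6/5, which is 179/105.

The residue is 179/105.


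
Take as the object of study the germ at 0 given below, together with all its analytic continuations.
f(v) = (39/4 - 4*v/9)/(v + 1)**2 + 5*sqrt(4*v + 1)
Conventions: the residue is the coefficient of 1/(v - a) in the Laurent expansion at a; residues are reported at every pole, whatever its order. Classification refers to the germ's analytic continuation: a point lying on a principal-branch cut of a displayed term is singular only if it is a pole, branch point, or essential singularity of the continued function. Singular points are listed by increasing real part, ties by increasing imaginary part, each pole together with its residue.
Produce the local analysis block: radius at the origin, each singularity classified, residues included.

Denominator factor (v + 1)^2: pole of order 2 at -1, modulus 1.
Branch term (5)*sqrt(1 - v/(-1/4)): its argument vanishes at v = -1/4, a square-root branch point, modulus 1/4.
The radius of convergence is the smallest modulus among the singular points: 1/4.
The branch term is analytic at -1 and contributes nothing to the residue; only the rational part matters.
At the order-2 pole -1 set g(v) = (v - (-1))^2*(rational part) = 39/4 - 4*v/9.
Order-2 pole: residue = g'(a); g'(-1) = -4/9, so the residue is -4/9.
List the singular points by increasing real part (a conjugate pair: the negative imaginary part first).

Radius of convergence at 0: 1/4.
At -1: a pole of order 2; residue -4/9.
At -1/4: an algebraic (square-root) branch point.


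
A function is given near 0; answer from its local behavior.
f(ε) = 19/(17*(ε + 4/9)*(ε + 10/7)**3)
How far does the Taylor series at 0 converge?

The radius of convergence is 4/9.

Denominator factor (ε + 4/9): pole of order 1 at -4/9, modulus 4/9.
Denominator factor (ε + 10/7)^3: pole of order 3 at -10/7, modulus 10/7.
The radius of convergence is the smallest modulus among the singular points: 4/9.


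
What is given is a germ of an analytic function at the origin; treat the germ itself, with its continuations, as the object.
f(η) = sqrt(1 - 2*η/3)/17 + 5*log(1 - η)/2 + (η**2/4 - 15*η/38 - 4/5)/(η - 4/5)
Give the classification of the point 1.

The term (5/2)*log(1 - η/(1)) has argument 1 - 1/(1) = 0 at 1: a logarithmic (infinitely-sheeted) branch point; the remaining terms are analytic or single-valued there.

The point is a logarithmic branch point.


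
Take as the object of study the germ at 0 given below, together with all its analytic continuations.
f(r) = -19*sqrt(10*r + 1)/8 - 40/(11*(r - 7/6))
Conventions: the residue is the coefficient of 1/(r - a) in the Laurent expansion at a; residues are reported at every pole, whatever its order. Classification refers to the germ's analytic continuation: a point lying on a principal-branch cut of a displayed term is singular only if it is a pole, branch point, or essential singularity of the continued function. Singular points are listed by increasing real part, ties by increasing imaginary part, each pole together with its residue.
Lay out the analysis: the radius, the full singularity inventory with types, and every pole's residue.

Denominator factor (r - 7/6): pole of order 1 at 7/6, modulus 7/6.
Branch term (-19/8)*sqrt(1 - r/(-1/10)): its argument vanishes at r = -1/10, a square-root branch point, modulus 1/10.
The radius of convergence is the smallest modulus among the singular points: 1/10.
The branch term is analytic at 7/6 and contributes nothing to the residue; only the rational part matters.
At the order-1 pole 7/6 set g(r) = (r - (7/6))*(rational part) = -40/11.
Simple pole: residue = g(a) at a = 7/6, which is -40/11.
List the singular points by increasing real part (a conjugate pair: the negative imaginary part first).

Radius of convergence at 0: 1/10.
At -1/10: an algebraic (square-root) branch point.
At 7/6: a pole of order 1; residue -40/11.


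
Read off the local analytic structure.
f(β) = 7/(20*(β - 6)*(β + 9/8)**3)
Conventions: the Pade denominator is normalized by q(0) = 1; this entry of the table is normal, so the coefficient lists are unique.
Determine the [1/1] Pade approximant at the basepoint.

The Pade approximant has numerator coefficients [-448/10935, 46592/1476225]; denominator coefficients [1, 467/270].

Taylor coefficients needed (expand at 0): a_0 = -448/10935, a_1 = 224/2187, a_2 = -52304/295245.
Write the denominator as Q(β) = 1 + q1*β. Requiring Q*f - P = O(β^3) with deg P <= 1 kills the coefficients of β^2..β^2 in Q*f:
  β^2: a_2 + q1*a_1 = 0, i.e. -52304/295245 + (224/2187)*q1 = 0.
Solving this linear system: q1 = 467/270.
The numerator is Q*f truncated at degree 1: P0 = a_0 = -448/10935; P1 = a_1 + q1*a_0 = 46592/1476225.


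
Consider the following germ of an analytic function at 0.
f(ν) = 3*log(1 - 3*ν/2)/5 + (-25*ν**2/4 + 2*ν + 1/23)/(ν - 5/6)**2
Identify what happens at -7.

The point is a regular point.

Denominator factors: ν - 5/6 = -47/6 at ν = -7 — none vanishes.
Branch term log(1 - ν/(2/3)): argument at -7 is 23/2, nonzero, so -7 is not its branch point (a point on a principal cut is still regular for the continued germ).
So the germ continues analytically to -7.


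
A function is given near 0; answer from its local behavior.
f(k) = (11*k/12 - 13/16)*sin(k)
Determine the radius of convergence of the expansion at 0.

The factor sin(k) is entire and contributes no finite singular point.
The polynomial part has no poles.
No finite singular points: the Taylor series at 0 converges everywhere.

The radius of convergence is infinite.


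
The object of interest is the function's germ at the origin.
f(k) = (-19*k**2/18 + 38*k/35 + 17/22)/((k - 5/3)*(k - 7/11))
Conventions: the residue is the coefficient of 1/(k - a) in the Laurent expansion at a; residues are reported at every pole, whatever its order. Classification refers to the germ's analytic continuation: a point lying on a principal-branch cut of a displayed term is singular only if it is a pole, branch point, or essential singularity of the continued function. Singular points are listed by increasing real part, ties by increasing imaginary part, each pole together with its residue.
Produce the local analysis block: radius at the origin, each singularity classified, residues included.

Radius of convergence at 0: 7/11.
At 7/11: a pole of order 1; residue -2821/2805.
At 5/3: a pole of order 1; residue -1091/3213.

Denominator factor (k - 5/3): pole of order 1 at 5/3, modulus 5/3.
Denominator factor (k - 7/11): pole of order 1 at 7/11, modulus 7/11.
The radius of convergence is the smallest modulus among the singular points: 7/11.
At the order-1 pole 7/11 set g(k) = (k - (7/11))*f(k) = (-19*k**2/18 + 38*k/35 + 17/22)/(k - 5/3).
Simple pole: residue = g(a) at a = 7/11, which is -2821/2805.
At the order-1 pole 5/3 set g(k) = (k - (5/3))*f(k) = (-19*k**2/18 + 38*k/35 + 17/22)/(k - 7/11).
Simple pole: residue = g(a) at a = 5/3, which is -1091/3213.
List the singular points by increasing real part (a conjugate pair: the negative imaginary part first).


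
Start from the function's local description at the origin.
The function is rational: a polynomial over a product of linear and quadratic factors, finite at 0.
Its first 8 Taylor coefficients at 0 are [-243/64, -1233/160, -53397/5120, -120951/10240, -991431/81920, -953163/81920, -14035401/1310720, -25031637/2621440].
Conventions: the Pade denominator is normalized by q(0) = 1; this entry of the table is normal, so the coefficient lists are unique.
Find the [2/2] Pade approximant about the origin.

Taylor coefficients needed (read off): a_0 = -243/64, a_1 = -1233/160, a_2 = -53397/5120, a_3 = -120951/10240, a_4 = -991431/81920.
Write the denominator as Q(σ) = 1 + q1*σ + q2*σ^2. Requiring Q*f - P = O(σ^5) with deg P <= 2 kills the coefficients of σ^3..σ^4 in Q*f:
  σ^3: a_3 + q1*a_2 + q2*a_1 = 0, i.e. -120951/10240 + (-53397/5120)*q1 + (-1233/160)*q2 = 0.
  σ^4: a_4 + q1*a_3 + q2*a_2 = 0, i.e. -991431/81920 + (-120951/10240)*q1 + (-53397/5120)*q2 = 0.
Solving this linear system: q1 = -6455485/3828134, q2 = 22951179/30625072.
The numerator is Q*f truncated at degree 2: P0 = a_0 = -243/64; P1 = a_1 + q1*a_0 = -1596764169/1225002880; P2 = a_2 + q1*a_1 + q2*a_0 = -684327501/2450005760.

The Pade approximant has numerator coefficients [-243/64, -1596764169/1225002880, -684327501/2450005760]; denominator coefficients [1, -6455485/3828134, 22951179/30625072].


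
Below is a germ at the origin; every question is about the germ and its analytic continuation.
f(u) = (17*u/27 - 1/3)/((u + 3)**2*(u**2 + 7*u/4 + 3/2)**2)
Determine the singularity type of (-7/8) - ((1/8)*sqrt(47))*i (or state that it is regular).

The denominator factor u**2 + 7*u/4 + 3/2 vanishes at (-7/8) - ((1/8)*sqrt(47))*i and appears to the power 2; the numerator there equals (-191/216) - ((17/216)*sqrt(47))*i, nonzero, and no other factor vanishes.
Hence a pole whose order is the multiplicity, 2.

The point is a pole of order 2.


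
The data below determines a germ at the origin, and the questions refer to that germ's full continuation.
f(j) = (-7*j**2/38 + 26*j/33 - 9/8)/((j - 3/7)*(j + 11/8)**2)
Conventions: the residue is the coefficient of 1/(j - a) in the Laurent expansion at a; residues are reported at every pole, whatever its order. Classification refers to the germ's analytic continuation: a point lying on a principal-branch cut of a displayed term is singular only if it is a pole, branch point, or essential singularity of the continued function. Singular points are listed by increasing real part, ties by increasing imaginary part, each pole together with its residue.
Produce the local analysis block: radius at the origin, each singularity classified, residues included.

Denominator factor (j - 3/7): pole of order 1 at 3/7, modulus 3/7.
Denominator factor (j + 11/8)^2: pole of order 2 at -11/8, modulus 11/8.
The radius of convergence is the smallest modulus among the singular points: 3/7.
At the order-2 pole -11/8 set g(j) = (j - (-11/8))^2*f(j) = (-7*j**2/38 + 26*j/33 - 9/8)/(j - 3/7).
Order-2 pole: residue = g'(a); g'(-11/8) = 290955/4264018, so the residue is 290955/4264018.
At the order-1 pole 3/7 set g(j) = (j - (3/7))*f(j) = (-7*j**2/38 + 26*j/33 - 9/8)/(j + 11/8)**2.
Simple pole: residue = g(a) at a = 3/7, which is -538216/2132009.
List the singular points by increasing real part (a conjugate pair: the negative imaginary part first).

Radius of convergence at 0: 3/7.
At -11/8: a pole of order 2; residue 290955/4264018.
At 3/7: a pole of order 1; residue -538216/2132009.


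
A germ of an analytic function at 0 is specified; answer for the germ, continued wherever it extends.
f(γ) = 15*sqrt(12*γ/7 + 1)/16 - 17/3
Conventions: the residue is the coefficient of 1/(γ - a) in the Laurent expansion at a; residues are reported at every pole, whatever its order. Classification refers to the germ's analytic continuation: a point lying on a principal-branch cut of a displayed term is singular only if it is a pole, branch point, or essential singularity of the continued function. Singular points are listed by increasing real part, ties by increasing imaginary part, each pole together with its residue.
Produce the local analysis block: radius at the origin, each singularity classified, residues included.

Branch term (15/16)*sqrt(1 - γ/(-7/12)): its argument vanishes at γ = -7/12, a square-root branch point, modulus 7/12.
The radius of convergence is the smallest modulus among the singular points: 7/12.

Radius of convergence at 0: 7/12.
At -7/12: an algebraic (square-root) branch point.


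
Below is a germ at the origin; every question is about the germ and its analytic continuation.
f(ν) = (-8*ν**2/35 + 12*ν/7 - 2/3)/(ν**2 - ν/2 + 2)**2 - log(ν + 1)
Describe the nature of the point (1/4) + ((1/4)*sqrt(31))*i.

The point is a pole of order 2.

The denominator factor ν**2 - ν/2 + 2 vanishes at (1/4) + ((1/4)*sqrt(31))*i and appears to the power 2; the numerator there equals (4/21) + ((2/5)*sqrt(31))*i, nonzero, and no other factor vanishes.
The branch terms are analytic at this point.
Hence a pole whose order is the multiplicity, 2.


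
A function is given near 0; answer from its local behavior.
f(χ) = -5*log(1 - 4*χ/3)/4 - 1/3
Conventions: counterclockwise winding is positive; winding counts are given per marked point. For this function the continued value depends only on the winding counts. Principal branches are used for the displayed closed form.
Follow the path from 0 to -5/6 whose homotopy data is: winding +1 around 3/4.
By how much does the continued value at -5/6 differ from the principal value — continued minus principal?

Continued minus principal equals -(5/2)*pi*i.

The rational part is single-valued and drops out of the difference; each branch term changes only by its own monodromy.
(-5/4)*log(1 - χ/(3/4)): each positive loop around 3/4 adds 2*pi*i to the log, so winding +1 contributes (-5/4)*(1)*2*pi*i = -(5/2)*pi*i.
Summing the contributions at χ = -5/6 gives -(5/2)*pi*i.


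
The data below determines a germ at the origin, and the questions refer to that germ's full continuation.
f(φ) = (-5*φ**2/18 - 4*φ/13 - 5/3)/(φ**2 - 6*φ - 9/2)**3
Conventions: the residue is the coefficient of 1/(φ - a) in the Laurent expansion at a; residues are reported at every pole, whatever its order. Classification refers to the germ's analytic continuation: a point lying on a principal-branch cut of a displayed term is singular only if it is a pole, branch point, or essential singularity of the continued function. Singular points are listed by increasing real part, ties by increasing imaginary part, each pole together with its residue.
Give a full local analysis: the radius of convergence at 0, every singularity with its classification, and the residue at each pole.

Radius of convergence at 0: -3 + (3/2)*sqrt(6).
At 3 - (3/2)*sqrt(6): a pole of order 3; residue (599/1364688)*sqrt(6).
At 3 + (3/2)*sqrt(6): a pole of order 3; residue -(599/1364688)*sqrt(6).


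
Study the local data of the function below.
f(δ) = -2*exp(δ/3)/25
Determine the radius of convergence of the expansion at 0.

The factor exp(δ/3) is entire and contributes no finite singular point.
The polynomial part has no poles.
No finite singular points: the Taylor series at 0 converges everywhere.

The radius of convergence is infinite.


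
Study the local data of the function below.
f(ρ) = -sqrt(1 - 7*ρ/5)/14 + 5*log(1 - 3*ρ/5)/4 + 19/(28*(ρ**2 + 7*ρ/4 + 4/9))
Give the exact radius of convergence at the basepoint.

The radius of convergence is 7/8 - (1/24)*sqrt(185).

Denominator factor (ρ**2 + 7*ρ/4 + 4/9): discriminant 185/144, real irrational roots -7/8 + (1/24)*sqrt(185) and -7/8 - (1/24)*sqrt(185); poles of order 1, moduli 7/8 - (1/24)*sqrt(185) and 7/8 + (1/24)*sqrt(185).
Branch term (-1/14)*sqrt(1 - ρ/(5/7)): its argument vanishes at ρ = 5/7, a square-root branch point, modulus 5/7.
Branch term (5/4)*log(1 - ρ/(5/3)): its argument vanishes at ρ = 5/3, a logarithmic branch point, modulus 5/3.
The radius of convergence is the smallest modulus among the singular points: 7/8 - (1/24)*sqrt(185).


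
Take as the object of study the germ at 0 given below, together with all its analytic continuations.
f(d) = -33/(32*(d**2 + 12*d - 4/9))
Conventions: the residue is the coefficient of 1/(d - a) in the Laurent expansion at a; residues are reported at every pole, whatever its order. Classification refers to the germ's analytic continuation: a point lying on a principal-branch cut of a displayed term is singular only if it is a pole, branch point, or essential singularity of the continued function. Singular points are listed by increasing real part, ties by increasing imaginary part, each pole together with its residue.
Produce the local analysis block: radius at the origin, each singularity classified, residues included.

Radius of convergence at 0: -6 + (2/3)*sqrt(82).
At -6 - (2/3)*sqrt(82): a pole of order 1; residue (99/10496)*sqrt(82).
At -6 + (2/3)*sqrt(82): a pole of order 1; residue -(99/10496)*sqrt(82).

Denominator factor (d**2 + 12*d - 4/9): discriminant 1312/9, real irrational roots -6 + (2/3)*sqrt(82) and -6 - (2/3)*sqrt(82); poles of order 1, moduli -6 + (2/3)*sqrt(82) and 6 + (2/3)*sqrt(82).
The radius of convergence is the smallest modulus among the singular points: -6 + (2/3)*sqrt(82).
The factor d**2 + 12*d - 4/9 splits as (d - a)(d - a') with a = -6 - (2/3)*sqrt(82), a' = -6 + (2/3)*sqrt(82). At the order-1 pole a set g(d) = (d - a)*f(d) = [-33/32] / (d - a').
Simple pole: residue = g(a) at a = -6 - (2/3)*sqrt(82), which is (99/10496)*sqrt(82).
The factor d**2 + 12*d - 4/9 splits as (d - a)(d - a') with a = -6 + (2/3)*sqrt(82), a' = -6 - (2/3)*sqrt(82). At the order-1 pole a set g(d) = (d - a)*f(d) = [-33/32] / (d - a').
Simple pole: residue = g(a) at a = -6 + (2/3)*sqrt(82), which is -(99/10496)*sqrt(82).
List the singular points by increasing real part (a conjugate pair: the negative imaginary part first).


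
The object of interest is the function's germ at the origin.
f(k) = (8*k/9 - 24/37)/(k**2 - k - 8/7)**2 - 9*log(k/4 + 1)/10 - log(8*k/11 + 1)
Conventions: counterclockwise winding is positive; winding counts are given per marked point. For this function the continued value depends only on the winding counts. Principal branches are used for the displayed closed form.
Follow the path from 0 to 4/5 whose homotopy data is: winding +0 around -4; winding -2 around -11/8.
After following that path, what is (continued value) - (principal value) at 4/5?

Continued minus principal equals (4)*pi*i.

The rational part is single-valued and drops out of the difference; each branch term changes only by its own monodromy.
(-9/10)*log(1 - k/(-4)): winding 0 around -4, so this term returns to its principal value, contribution 0.
(-1)*log(1 - k/(-11/8)): each positive loop around -11/8 adds 2*pi*i to the log, so winding -2 contributes (-1)*(-2)*2*pi*i = (4)*pi*i.
Summing the contributions at k = 4/5 gives (4)*pi*i.


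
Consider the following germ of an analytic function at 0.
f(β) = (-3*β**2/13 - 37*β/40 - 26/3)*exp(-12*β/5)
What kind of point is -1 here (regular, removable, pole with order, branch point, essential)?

The point is a regular point.

There is no denominator, hence no pole anywhere.
The factor exp(-12*β/5) is entire.
So the germ continues analytically to -1.


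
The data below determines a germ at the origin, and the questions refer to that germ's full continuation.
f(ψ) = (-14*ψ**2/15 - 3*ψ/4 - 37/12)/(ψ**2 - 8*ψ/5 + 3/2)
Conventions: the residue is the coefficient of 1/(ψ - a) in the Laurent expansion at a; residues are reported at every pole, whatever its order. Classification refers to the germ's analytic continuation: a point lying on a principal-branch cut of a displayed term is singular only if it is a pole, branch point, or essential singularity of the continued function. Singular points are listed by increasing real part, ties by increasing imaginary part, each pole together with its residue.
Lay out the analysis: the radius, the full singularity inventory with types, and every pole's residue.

Denominator factor (ψ**2 - 8*ψ/5 + 3/2): discriminant -86/25, complex-conjugate roots (4/5) + ((1/10)*sqrt(86))*i and (4/5) - ((1/10)*sqrt(86))*i; poles of order 1, moduli (1/2)*sqrt(6) and (1/2)*sqrt(6).
The radius of convergence is the smallest modulus among the singular points: (1/2)*sqrt(6).
The factor ψ**2 - 8*ψ/5 + 3/2 splits as (ψ - a)(ψ - a') with a = (4/5) - ((1/10)*sqrt(86))*i, a' = (4/5) + ((1/10)*sqrt(86))*i. At the order-1 pole a set g(ψ) = (ψ - a)*f(ψ) = [-14*ψ**2/15 - 3*ψ/4 - 37/12] / (ψ - a').
Simple pole: residue = g(a) at a = (4/5) - ((1/10)*sqrt(86))*i, which is (-673/600) - ((1739/8600)*sqrt(86))*i.
The factor ψ**2 - 8*ψ/5 + 3/2 splits as (ψ - a)(ψ - a') with a = (4/5) + ((1/10)*sqrt(86))*i, a' = (4/5) - ((1/10)*sqrt(86))*i. At the order-1 pole a set g(ψ) = (ψ - a)*f(ψ) = [-14*ψ**2/15 - 3*ψ/4 - 37/12] / (ψ - a').
Simple pole: residue = g(a) at a = (4/5) + ((1/10)*sqrt(86))*i, which is (-673/600) + ((1739/8600)*sqrt(86))*i.
List the singular points by increasing real part (a conjugate pair: the negative imaginary part first).

Radius of convergence at 0: (1/2)*sqrt(6).
At (4/5) - ((1/10)*sqrt(86))*i: a pole of order 1; residue (-673/600) - ((1739/8600)*sqrt(86))*i.
At (4/5) + ((1/10)*sqrt(86))*i: a pole of order 1; residue (-673/600) + ((1739/8600)*sqrt(86))*i.


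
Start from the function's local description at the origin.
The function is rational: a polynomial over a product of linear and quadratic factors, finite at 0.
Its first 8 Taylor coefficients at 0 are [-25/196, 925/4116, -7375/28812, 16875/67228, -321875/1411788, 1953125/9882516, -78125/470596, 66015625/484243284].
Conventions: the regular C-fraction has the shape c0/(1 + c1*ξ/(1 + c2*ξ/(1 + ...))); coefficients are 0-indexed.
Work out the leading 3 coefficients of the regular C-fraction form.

Taylor coefficients (read off): a_0 = -25/196, a_1 = 925/4116, a_2 = -7375/28812.
c0 = a_0 = -25/196. Peel one level at a time: if S = 1 + c*ξ/S' with S'(0) = 1, then c is the ξ-coefficient of S and S' = c*ξ/(S - 1).
S_1 = c0/f = 1 + (37/21)*ξ + (484/441)*ξ^2 + ...; c1 = 37/21.
S_2 = c1*ξ/(S_1 - 1) = 1 + (-484/777)*ξ + ...; c2 = -484/777.

The regular C-fraction coefficients are [-25/196, 37/21, -484/777].


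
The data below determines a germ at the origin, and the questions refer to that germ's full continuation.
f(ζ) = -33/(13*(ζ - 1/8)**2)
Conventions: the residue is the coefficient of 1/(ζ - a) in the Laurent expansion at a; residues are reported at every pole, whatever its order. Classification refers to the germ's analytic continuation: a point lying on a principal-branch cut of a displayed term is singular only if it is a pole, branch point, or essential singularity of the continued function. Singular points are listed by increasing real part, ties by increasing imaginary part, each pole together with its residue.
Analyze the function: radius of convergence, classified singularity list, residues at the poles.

Denominator factor (ζ - 1/8)^2: pole of order 2 at 1/8, modulus 1/8.
The radius of convergence is the smallest modulus among the singular points: 1/8.
At the order-2 pole 1/8 set g(ζ) = (ζ - (1/8))^2*f(ζ) = -33/13.
Order-2 pole: residue = g'(a); g'(1/8) = 0, so the residue is 0.

Radius of convergence at 0: 1/8.
At 1/8: a pole of order 2; residue 0.


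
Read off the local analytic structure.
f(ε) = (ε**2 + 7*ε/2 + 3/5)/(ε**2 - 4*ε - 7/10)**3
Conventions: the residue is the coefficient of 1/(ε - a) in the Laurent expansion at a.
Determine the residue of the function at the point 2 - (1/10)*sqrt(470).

The residue is -(1505/830584)*sqrt(470).

The factor ε**2 - 4*ε - 7/10 splits as (ε - a)(ε - a') with a = 2 - (1/10)*sqrt(470), a' = 2 + (1/10)*sqrt(470). At the order-3 pole a set g(ε) = (ε - a)^3*f(ε) = [ε**2 + 7*ε/2 + 3/5] / (ε - a')^3.
Order-3 pole: residue = g''(a)/2; g''(2 - (1/10)*sqrt(470)) = -(1505/415292)*sqrt(470), so the residue is -(1505/830584)*sqrt(470).


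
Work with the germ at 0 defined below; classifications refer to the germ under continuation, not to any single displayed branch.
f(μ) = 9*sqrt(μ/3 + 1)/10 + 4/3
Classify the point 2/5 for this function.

There is no denominator, hence no pole anywhere.
Branch term sqrt(1 - μ/(-3)): argument at 2/5 is 17/15, nonzero, so 2/5 is not its branch point (a point on a principal cut is still regular for the continued germ).
So the germ continues analytically to 2/5.

The point is a regular point.


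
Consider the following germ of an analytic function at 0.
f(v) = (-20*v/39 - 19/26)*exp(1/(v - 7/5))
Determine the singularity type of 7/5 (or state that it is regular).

The point is an essential singularity.

The exponent 1/(v - (7/5)) has a pole at 7/5, so exp(1/(v - (7/5))) takes every nonzero value near it: an essential singularity (not a pole of any order).


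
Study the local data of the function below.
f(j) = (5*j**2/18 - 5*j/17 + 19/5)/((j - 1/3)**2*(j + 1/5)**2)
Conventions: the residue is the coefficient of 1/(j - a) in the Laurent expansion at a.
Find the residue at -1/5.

At the order-2 pole -1/5 set g(j) = (j - (-1/5))^2*f(j) = (5*j**2/18 - 5*j/17 + 19/5)/(j - 1/3)**2.
Order-2 pole: residue = g'(a); g'(-1/5) = 431675/8704, so the residue is 431675/8704.

The residue is 431675/8704.


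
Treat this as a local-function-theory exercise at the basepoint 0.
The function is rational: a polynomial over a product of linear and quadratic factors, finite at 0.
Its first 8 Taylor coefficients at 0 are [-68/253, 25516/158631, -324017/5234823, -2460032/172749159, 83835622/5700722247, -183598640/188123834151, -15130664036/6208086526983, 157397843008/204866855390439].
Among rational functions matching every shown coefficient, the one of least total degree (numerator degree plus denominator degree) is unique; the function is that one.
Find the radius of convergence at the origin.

No rational of total degree below 4 reproduces all 8 coefficients; solving the [2/2] Pade equations on them gives f(h) = (-15*h**2/38 + 10*h/19 - 34/23)/(h**2 + 4*h/3 + 11/2), whose expansion matches every shown term.
Denominator factor (h**2 + 4*h/3 + 11/2): discriminant -182/9, complex-conjugate roots (-2/3) + ((1/6)*sqrt(182))*i and (-2/3) - ((1/6)*sqrt(182))*i; poles of order 1, moduli (1/2)*sqrt(22) and (1/2)*sqrt(22).
The radius of convergence is the smallest modulus among the singular points: (1/2)*sqrt(22).

The radius of convergence is (1/2)*sqrt(22).


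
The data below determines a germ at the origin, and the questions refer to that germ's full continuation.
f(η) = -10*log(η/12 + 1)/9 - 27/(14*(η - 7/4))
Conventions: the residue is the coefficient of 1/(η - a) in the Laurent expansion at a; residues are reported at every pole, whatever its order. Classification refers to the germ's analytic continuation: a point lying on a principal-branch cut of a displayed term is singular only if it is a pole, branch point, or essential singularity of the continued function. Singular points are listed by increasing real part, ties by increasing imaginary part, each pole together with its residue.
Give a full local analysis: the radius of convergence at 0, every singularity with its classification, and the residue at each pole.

Denominator factor (η - 7/4): pole of order 1 at 7/4, modulus 7/4.
Branch term (-10/9)*log(1 - η/(-12)): its argument vanishes at η = -12, a logarithmic branch point, modulus 12.
The radius of convergence is the smallest modulus among the singular points: 7/4.
The branch term is analytic at 7/4 and contributes nothing to the residue; only the rational part matters.
At the order-1 pole 7/4 set g(η) = (η - (7/4))*(rational part) = -27/14.
Simple pole: residue = g(a) at a = 7/4, which is -27/14.
List the singular points by increasing real part (a conjugate pair: the negative imaginary part first).

Radius of convergence at 0: 7/4.
At -12: a logarithmic branch point.
At 7/4: a pole of order 1; residue -27/14.
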